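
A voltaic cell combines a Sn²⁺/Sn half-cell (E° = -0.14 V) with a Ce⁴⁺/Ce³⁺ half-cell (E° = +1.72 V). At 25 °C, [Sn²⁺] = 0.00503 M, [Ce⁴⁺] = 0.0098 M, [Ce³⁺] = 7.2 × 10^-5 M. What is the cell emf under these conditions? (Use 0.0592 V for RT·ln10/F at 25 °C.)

2.05 V

The Ce⁴⁺/Ce³⁺ couple has the higher reduction potential and acts as the cathode, so E°_cell = +1.72 − (-0.14) = 1.86 V.
Balancing electrons gives n = 2; the reaction quotient is Q = [Sn²⁺]·[Ce³⁺]^2/[Ce⁴⁺]^2 = 2.72 × 10^-7.
At 25 °C, E = E° − (0.0592/n) log Q = 1.86 − (0.0592/2)(-6.566) = 1.860 + 0.194 = 2.054 V.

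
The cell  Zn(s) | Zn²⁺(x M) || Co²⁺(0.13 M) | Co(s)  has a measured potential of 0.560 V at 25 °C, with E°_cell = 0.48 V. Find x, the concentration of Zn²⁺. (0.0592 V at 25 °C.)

From the Nernst equation, log Q = n(E° − E)/0.0592 = 2(0.48 − 0.560)/0.0592 = -2.703, so Q = 0.00198.
With Q = [Zn²⁺]/[Co²⁺] and the known concentrations, [Zn²⁺] in the numerator gives [Zn²⁺] = 2.6 × 10^-4 M.

2.6 × 10^-4 M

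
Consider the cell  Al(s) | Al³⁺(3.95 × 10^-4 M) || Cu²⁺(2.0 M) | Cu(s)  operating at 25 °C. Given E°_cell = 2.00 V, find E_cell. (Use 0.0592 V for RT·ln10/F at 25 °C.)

Balancing electrons gives n = 6; the reaction quotient is Q = [Al³⁺]^2/[Cu²⁺]^3 = 1.95 × 10^-8.
At 25 °C, E = E° − (0.0592/n) log Q = 2.00 − (0.0592/6)(-7.710) = 2.000 + 0.076 = 2.076 V.

2.08 V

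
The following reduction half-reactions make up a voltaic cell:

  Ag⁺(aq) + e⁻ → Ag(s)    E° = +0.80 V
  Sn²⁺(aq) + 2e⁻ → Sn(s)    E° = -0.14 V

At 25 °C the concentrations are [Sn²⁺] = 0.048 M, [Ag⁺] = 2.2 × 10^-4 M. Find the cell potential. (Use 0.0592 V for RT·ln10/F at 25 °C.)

0.763 V

The Ag⁺/Ag couple has the higher reduction potential and acts as the cathode, so E°_cell = +0.80 − (-0.14) = 0.94 V.
Balancing electrons gives n = 2; the reaction quotient is Q = [Sn²⁺]/[Ag⁺]^2 = 9.92 × 10^5.
At 25 °C, E = E° − (0.0592/n) log Q = 0.94 − (0.0592/2)(5.996) = 0.940 − 0.177 = 0.763 V.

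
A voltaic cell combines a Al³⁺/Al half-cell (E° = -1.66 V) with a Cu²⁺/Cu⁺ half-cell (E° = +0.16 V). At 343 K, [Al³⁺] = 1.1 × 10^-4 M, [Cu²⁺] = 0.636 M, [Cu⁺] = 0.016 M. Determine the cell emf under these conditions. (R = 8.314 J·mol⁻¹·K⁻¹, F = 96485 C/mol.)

2.02 V

The Cu²⁺/Cu⁺ couple has the higher reduction potential and acts as the cathode, so E°_cell = +0.16 − (-1.66) = 1.82 V.
Balancing electrons gives n = 3; the reaction quotient is Q = [Al³⁺]·[Cu⁺]^3/[Cu²⁺]^3 = 1.75 × 10^-9.
E = E° − (RT/nF) ln Q = 1.82 − (8.314×343)/(3×96485) × (-20.163) = 1.820 + 0.199 = 2.019 V.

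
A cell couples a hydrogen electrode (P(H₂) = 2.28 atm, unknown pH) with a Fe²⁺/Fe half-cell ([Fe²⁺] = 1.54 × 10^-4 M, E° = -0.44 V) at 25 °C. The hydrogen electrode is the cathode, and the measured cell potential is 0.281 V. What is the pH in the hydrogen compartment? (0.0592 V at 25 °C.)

E°_cell = 0.44 V and n = 2.
log Q = n(E° − E)/0.0592 = 2×(0.44 − 0.281)/0.0592 = 5.372.
With Q = [Fe²⁺]·P(H₂) / [H⁺]^2, solving for [H⁺] gives log[H⁺] = -4.413, so pH = 4.41.

pH = 4.41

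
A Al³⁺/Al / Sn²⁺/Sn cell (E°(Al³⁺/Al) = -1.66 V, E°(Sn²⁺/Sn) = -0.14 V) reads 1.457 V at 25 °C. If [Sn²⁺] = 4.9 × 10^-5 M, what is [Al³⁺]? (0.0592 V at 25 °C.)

5.3 × 10^-4 M

From the Nernst equation, log Q = n(E° − E)/0.0592 = 6(1.52 − 1.457)/0.0592 = 6.385, so Q = 2.43 × 10^6.
With Q = [Al³⁺]^2/[Sn²⁺]^3 and the known concentrations, [Al³⁺]^2 in the numerator gives [Al³⁺] = 5.3 × 10^-4 M.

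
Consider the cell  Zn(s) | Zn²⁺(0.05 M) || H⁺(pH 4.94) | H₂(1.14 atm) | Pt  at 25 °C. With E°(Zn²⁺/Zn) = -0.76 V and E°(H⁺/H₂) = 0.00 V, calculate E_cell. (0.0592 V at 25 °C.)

The hydrogen couple is the cathode, so E°_cell = 0.76 V; n = 2.
[H⁺] = 10^(−4.94) = 1.1 × 10^-5 M, and Q = [Zn²⁺]·P(H₂) / [H⁺]^2 = 4.32 × 10^8.
E = E° − (0.0592/2) log Q = 0.76 − (0.0592/2)(8.636) = 0.504 V.

0.50 V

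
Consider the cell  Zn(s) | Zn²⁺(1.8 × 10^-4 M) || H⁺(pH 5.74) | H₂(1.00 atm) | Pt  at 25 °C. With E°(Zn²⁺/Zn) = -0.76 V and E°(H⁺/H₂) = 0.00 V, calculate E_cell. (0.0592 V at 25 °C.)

The hydrogen couple is the cathode, so E°_cell = 0.76 V; n = 2.
[H⁺] = 10^(−5.74) = 1.8 × 10^-6 M, and Q = [Zn²⁺]·P(H₂) / [H⁺]^2 = 5.44 × 10^7.
E = E° − (0.0592/2) log Q = 0.76 − (0.0592/2)(7.735) = 0.531 V.

0.53 V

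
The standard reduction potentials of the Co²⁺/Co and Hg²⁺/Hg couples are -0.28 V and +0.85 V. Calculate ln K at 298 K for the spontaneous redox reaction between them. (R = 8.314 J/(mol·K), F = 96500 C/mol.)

E°_cell = +0.85 − (-0.28) = 1.13 V, with n = 2 electrons transferred.
At equilibrium E = 0, so the Nernst equation gives ln K = nFE°/RT = (2)(96500)(1.13)/((8.314)(298)) = 88.03.

ln K = 88.0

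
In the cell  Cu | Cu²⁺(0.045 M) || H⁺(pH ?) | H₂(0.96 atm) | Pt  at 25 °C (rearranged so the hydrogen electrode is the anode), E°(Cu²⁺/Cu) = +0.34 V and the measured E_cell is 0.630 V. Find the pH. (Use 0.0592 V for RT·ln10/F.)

pH = 5.58

E°_cell = 0.34 V and n = 2.
log Q = n(E° − E)/0.0592 = 2×(0.34 − 0.630)/0.0592 = -9.797.
With Q = [H⁺]^2 / ([Cu²⁺]·P(H₂)), solving for [H⁺] gives log[H⁺] = -5.581, so pH = 5.58.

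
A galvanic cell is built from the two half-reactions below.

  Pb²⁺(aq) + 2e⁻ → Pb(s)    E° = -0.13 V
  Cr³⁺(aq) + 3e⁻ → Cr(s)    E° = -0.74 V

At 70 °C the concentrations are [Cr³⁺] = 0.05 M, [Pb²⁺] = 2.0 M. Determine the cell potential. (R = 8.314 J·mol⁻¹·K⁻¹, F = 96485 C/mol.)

0.650 V

The Pb²⁺/Pb couple has the higher reduction potential and acts as the cathode, so E°_cell = -0.13 − (-0.74) = 0.61 V.
Balancing electrons gives n = 6; the reaction quotient is Q = [Cr³⁺]^2/[Pb²⁺]^3 = 3.13 × 10^-4.
E = E° − (RT/nF) ln Q = 0.61 − (8.314×343)/(6×96485) × (-8.071) = 0.610 + 0.040 = 0.650 V.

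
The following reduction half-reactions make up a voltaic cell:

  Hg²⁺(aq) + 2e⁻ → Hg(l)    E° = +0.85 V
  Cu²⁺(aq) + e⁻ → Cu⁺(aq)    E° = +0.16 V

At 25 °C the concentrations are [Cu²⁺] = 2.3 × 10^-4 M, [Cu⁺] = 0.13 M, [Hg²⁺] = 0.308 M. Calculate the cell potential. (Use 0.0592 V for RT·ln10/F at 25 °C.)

The Hg²⁺/Hg couple has the higher reduction potential and acts as the cathode, so E°_cell = +0.85 − (+0.16) = 0.69 V.
Balancing electrons gives n = 2; the reaction quotient is Q = [Cu²⁺]^2/([Cu⁺]^2·[Hg²⁺]) = 1.02 × 10^-5.
At 25 °C, E = E° − (0.0592/n) log Q = 0.69 − (0.0592/2)(-4.993) = 0.690 + 0.148 = 0.838 V.

0.838 V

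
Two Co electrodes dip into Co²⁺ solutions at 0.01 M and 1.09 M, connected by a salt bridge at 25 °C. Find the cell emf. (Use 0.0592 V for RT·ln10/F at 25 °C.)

Both half-cells are Co²⁺/Co, so E°_cell = 0. The concentrated side is the cathode; the cell reaction moves Co²⁺ from high to low concentration with n = 2.
Q = [Co²⁺]_dilute/[Co²⁺]_conc = 0.01/1.09 = 0.00917.
E = 0 − (0.0592/2) log Q = −(0.0592/2)(-2.037) = 0.0603 V.

0.060 V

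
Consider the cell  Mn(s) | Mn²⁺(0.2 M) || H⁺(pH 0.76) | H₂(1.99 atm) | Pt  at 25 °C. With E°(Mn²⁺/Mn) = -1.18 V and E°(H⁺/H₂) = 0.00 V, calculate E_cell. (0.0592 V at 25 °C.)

1.15 V

The hydrogen couple is the cathode, so E°_cell = 1.18 V; n = 2.
[H⁺] = 10^(−0.76) = 0.17 M, and Q = [Mn²⁺]·P(H₂) / [H⁺]^2 = 13.2.
E = E° − (0.0592/2) log Q = 1.18 − (0.0592/2)(1.120) = 1.147 V.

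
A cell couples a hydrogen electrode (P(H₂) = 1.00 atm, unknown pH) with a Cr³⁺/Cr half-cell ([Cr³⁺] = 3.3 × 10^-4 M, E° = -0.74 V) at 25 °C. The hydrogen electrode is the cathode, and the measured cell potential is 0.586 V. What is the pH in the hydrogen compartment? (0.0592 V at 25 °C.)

pH = 3.76

E°_cell = 0.74 V and n = 6.
log Q = n(E° − E)/0.0592 = 6×(0.74 − 0.586)/0.0592 = 15.608.
With Q = [Cr³⁺]^2·P(H₂)^3 / [H⁺]^6, solving for [H⁺] gives log[H⁺] = -3.762, so pH = 3.76.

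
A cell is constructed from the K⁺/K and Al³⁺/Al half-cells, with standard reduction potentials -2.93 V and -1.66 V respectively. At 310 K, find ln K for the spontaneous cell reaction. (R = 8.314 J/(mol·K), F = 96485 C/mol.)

ln K = 142.6

E°_cell = -1.66 − (-2.93) = 1.27 V, with n = 3 electrons transferred.
At equilibrium E = 0, so the Nernst equation gives ln K = nFE°/RT = (3)(96485)(1.27)/((8.314)(310)) = 142.63.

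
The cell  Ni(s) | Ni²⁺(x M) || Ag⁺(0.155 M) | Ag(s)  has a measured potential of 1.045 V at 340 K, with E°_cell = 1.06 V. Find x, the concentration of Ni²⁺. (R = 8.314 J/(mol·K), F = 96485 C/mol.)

0.067 M

From the Nernst equation, ln Q = nF(E° − E)/RT = 2×96485×(1.06 − 1.045)/(8.314×340) = 1.024, so Q = 2.78.
With Q = [Ni²⁺]/[Ag⁺]^2 and the known concentrations, [Ni²⁺] in the numerator gives [Ni²⁺] = 0.067 M.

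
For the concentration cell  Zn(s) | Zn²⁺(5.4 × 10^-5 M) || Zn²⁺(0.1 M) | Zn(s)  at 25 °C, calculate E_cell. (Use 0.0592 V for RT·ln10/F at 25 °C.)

Both half-cells are Zn²⁺/Zn, so E°_cell = 0. The concentrated side is the cathode; the cell reaction moves Zn²⁺ from high to low concentration with n = 2.
Q = [Zn²⁺]_dilute/[Zn²⁺]_conc = 5.4 × 10^-5/0.1 = 5.4 × 10^-4.
E = 0 − (0.0592/2) log Q = −(0.0592/2)(-3.268) = 0.0967 V.

0.097 V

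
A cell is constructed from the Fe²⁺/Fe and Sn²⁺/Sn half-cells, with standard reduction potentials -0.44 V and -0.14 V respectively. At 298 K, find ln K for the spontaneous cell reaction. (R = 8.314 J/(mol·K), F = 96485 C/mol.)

ln K = 23.4

E°_cell = -0.14 − (-0.44) = 0.30 V, with n = 2 electrons transferred.
At equilibrium E = 0, so the Nernst equation gives ln K = nFE°/RT = (2)(96485)(0.30)/((8.314)(298)) = 23.37.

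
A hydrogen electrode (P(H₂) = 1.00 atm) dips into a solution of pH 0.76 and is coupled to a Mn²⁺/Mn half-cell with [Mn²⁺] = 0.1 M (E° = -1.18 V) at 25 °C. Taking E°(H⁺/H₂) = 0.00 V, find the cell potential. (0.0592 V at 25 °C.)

1.16 V

The hydrogen couple is the cathode, so E°_cell = 1.18 V; n = 2.
[H⁺] = 10^(−0.76) = 0.17 M, and Q = [Mn²⁺]·P(H₂) / [H⁺]^2 = 3.31.
E = E° − (0.0592/2) log Q = 1.18 − (0.0592/2)(0.520) = 1.165 V.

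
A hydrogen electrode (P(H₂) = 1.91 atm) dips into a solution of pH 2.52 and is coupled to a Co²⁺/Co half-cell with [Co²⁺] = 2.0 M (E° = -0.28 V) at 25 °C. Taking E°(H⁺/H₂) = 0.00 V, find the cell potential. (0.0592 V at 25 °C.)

0.11 V

The hydrogen couple is the cathode, so E°_cell = 0.28 V; n = 2.
[H⁺] = 10^(−2.52) = 0.0030 M, and Q = [Co²⁺]·P(H₂) / [H⁺]^2 = 4.19 × 10^5.
E = E° − (0.0592/2) log Q = 0.28 − (0.0592/2)(5.622) = 0.114 V.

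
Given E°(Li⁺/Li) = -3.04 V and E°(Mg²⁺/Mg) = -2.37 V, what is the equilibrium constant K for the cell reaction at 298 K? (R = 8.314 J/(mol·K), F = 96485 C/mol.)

E°_cell = -2.37 − (-3.04) = 0.67 V, with n = 2 electrons transferred.
At equilibrium E = 0, so the Nernst equation gives ln K = nFE°/RT = (2)(96485)(0.67)/((8.314)(298)) = 52.18.
K = e^52.18 = 4.6 × 10^22.

4.6 × 10^22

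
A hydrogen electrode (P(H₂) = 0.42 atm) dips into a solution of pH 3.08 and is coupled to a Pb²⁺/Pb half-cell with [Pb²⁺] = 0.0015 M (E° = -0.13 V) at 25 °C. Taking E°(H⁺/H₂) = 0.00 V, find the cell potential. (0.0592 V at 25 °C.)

The hydrogen couple is the cathode, so E°_cell = 0.13 V; n = 2.
[H⁺] = 10^(−3.08) = 8.3 × 10^-4 M, and Q = [Pb²⁺]·P(H₂) / [H⁺]^2 = 911.
E = E° − (0.0592/2) log Q = 0.13 − (0.0592/2)(2.959) = 0.042 V.

0.042 V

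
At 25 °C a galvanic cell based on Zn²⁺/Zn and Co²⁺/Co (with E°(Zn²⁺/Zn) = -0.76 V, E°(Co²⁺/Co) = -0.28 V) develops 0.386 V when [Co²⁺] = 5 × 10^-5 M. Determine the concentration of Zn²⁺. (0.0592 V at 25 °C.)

From the Nernst equation, log Q = n(E° − E)/0.0592 = 2(0.48 − 0.386)/0.0592 = 3.176, so Q = 1500.
With Q = [Zn²⁺]/[Co²⁺] and the known concentrations, [Zn²⁺] in the numerator gives [Zn²⁺] = 0.075 M.

0.075 M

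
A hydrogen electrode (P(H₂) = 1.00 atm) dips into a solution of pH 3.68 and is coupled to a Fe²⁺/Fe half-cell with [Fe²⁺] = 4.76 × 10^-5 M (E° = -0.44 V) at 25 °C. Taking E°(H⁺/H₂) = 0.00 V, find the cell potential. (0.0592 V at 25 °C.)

0.35 V

The hydrogen couple is the cathode, so E°_cell = 0.44 V; n = 2.
[H⁺] = 10^(−3.68) = 2.1 × 10^-4 M, and Q = [Fe²⁺]·P(H₂) / [H⁺]^2 = 1090.
E = E° − (0.0592/2) log Q = 0.44 − (0.0592/2)(3.038) = 0.350 V.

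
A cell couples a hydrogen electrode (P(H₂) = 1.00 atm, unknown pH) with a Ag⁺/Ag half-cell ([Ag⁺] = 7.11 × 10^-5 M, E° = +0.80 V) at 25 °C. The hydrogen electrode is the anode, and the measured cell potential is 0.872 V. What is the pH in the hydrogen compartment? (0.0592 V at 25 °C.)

E°_cell = 0.80 V and n = 2.
log Q = n(E° − E)/0.0592 = 2×(0.80 − 0.872)/0.0592 = -2.432.
With Q = [H⁺]^2 / ([Ag⁺]^2·P(H₂)), solving for [H⁺] gives log[H⁺] = -5.364, so pH = 5.36.

pH = 5.36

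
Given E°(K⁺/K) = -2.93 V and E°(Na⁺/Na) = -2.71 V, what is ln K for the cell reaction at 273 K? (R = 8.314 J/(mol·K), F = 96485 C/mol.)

ln K = 9.4

E°_cell = -2.71 − (-2.93) = 0.22 V, with n = 1 electron transferred.
At equilibrium E = 0, so the Nernst equation gives ln K = nFE°/RT = (1)(96485)(0.22)/((8.314)(273)) = 9.35.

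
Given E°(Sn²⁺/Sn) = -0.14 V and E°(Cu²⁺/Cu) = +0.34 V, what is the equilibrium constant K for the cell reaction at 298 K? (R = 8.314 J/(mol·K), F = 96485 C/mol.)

1.7 × 10^16

E°_cell = +0.34 − (-0.14) = 0.48 V, with n = 2 electrons transferred.
At equilibrium E = 0, so the Nernst equation gives ln K = nFE°/RT = (2)(96485)(0.48)/((8.314)(298)) = 37.39.
K = e^37.39 = 1.7 × 10^16.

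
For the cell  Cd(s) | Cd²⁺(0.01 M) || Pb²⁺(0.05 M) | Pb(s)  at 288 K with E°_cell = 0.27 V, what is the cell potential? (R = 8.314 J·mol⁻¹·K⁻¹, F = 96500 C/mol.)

0.290 V

Balancing electrons gives n = 2; the reaction quotient is Q = [Cd²⁺]/[Pb²⁺] = 0.200.
E = E° − (RT/nF) ln Q = 0.27 − (8.314×288)/(2×96500) × (-1.609) = 0.270 + 0.020 = 0.290 V.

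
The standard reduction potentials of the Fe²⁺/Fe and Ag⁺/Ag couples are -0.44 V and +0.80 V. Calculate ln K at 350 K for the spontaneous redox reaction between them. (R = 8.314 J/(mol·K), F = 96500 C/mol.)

ln K = 82.2

E°_cell = +0.80 − (-0.44) = 1.24 V, with n = 2 electrons transferred.
At equilibrium E = 0, so the Nernst equation gives ln K = nFE°/RT = (2)(96500)(1.24)/((8.314)(350)) = 82.24.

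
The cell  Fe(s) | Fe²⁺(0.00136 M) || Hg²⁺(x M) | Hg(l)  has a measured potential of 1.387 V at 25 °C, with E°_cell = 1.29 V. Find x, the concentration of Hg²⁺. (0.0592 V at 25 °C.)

2.6 M

From the Nernst equation, log Q = n(E° − E)/0.0592 = 2(1.29 − 1.387)/0.0592 = -3.277, so Q = 5.28 × 10^-4.
With Q = [Fe²⁺]/[Hg²⁺] and the known concentrations, [Hg²⁺] in the denominator gives [Hg²⁺] = 2.6 M.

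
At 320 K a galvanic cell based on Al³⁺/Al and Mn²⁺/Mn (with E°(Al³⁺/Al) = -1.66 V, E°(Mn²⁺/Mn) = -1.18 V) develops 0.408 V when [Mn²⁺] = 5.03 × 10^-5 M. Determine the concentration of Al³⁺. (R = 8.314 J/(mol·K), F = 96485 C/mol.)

From the Nernst equation, ln Q = nF(E° − E)/RT = 6×96485×(0.48 − 0.408)/(8.314×320) = 15.667, so Q = 6.37 × 10^6.
With Q = [Al³⁺]^2/[Mn²⁺]^3 and the known concentrations, [Al³⁺]^2 in the numerator gives [Al³⁺] = 9 × 10^-4 M.

9 × 10^-4 M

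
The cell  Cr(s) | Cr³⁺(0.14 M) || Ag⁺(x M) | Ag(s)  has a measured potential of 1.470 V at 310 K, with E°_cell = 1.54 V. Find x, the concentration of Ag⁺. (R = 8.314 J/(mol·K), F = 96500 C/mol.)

From the Nernst equation, ln Q = nF(E° − E)/RT = 3×96500×(1.54 − 1.470)/(8.314×310) = 7.863, so Q = 2600.
With Q = [Cr³⁺]/[Ag⁺]^3 and the known concentrations, [Ag⁺]^3 in the denominator gives [Ag⁺] = 0.038 M.

0.038 M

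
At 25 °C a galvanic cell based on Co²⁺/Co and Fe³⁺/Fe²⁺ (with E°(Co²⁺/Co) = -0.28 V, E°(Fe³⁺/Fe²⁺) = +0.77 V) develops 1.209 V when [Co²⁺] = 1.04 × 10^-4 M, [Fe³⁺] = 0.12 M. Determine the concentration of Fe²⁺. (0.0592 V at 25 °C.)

From the Nernst equation, log Q = n(E° − E)/0.0592 = 2(1.05 − 1.209)/0.0592 = -5.372, so Q = 4.25 × 10^-6.
With Q = [Co²⁺]·[Fe²⁺]^2/[Fe³⁺]^2 and the known concentrations, [Fe²⁺]^2 in the numerator gives [Fe²⁺] = 0.024 M.

0.024 M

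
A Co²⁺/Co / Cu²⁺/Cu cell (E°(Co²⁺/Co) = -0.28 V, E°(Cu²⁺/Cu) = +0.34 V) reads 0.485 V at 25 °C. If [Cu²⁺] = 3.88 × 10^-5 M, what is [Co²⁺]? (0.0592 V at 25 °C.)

From the Nernst equation, log Q = n(E° − E)/0.0592 = 2(0.62 − 0.485)/0.0592 = 4.561, so Q = 3.64 × 10^4.
With Q = [Co²⁺]/[Cu²⁺] and the known concentrations, [Co²⁺] in the numerator gives [Co²⁺] = 1.4 M.

1.4 M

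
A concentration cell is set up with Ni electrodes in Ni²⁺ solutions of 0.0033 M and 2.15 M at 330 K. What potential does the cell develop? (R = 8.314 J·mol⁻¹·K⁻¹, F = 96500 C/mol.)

Both half-cells are Ni²⁺/Ni, so E°_cell = 0. The concentrated side is the cathode; the cell reaction moves Ni²⁺ from high to low concentration with n = 2.
Q = [Ni²⁺]_dilute/[Ni²⁺]_conc = 0.0033/2.15 = 0.00153.
E = 0 − (RT/nF) ln Q = −((8.314×330)/(2×96500))(-6.479) = 0.0921 V.

0.092 V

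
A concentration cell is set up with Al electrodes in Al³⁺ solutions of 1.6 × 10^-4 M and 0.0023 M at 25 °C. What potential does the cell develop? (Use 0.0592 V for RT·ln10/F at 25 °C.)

0.023 V

Both half-cells are Al³⁺/Al, so E°_cell = 0. The concentrated side is the cathode; the cell reaction moves Al³⁺ from high to low concentration with n = 3.
Q = [Al³⁺]_dilute/[Al³⁺]_conc = 1.6 × 10^-4/0.0023 = 0.0696.
E = 0 − (0.0592/3) log Q = −(0.0592/3)(-1.158) = 0.0229 V.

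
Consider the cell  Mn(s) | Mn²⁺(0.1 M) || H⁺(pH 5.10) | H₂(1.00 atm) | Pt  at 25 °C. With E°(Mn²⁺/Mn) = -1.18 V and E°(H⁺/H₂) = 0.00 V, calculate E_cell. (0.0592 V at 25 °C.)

The hydrogen couple is the cathode, so E°_cell = 1.18 V; n = 2.
[H⁺] = 10^(−5.10) = 7.9 × 10^-6 M, and Q = [Mn²⁺]·P(H₂) / [H⁺]^2 = 1.58 × 10^9.
E = E° − (0.0592/2) log Q = 1.18 − (0.0592/2)(9.200) = 0.908 V.

0.91 V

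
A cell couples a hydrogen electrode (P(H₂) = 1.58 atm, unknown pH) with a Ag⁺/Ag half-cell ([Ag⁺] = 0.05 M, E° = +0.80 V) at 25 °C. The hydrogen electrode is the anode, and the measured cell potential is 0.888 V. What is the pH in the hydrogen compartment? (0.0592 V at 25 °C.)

E°_cell = 0.80 V and n = 2.
log Q = n(E° − E)/0.0592 = 2×(0.80 − 0.888)/0.0592 = -2.973.
With Q = [H⁺]^2 / ([Ag⁺]^2·P(H₂)), solving for [H⁺] gives log[H⁺] = -2.688, so pH = 2.69.

pH = 2.69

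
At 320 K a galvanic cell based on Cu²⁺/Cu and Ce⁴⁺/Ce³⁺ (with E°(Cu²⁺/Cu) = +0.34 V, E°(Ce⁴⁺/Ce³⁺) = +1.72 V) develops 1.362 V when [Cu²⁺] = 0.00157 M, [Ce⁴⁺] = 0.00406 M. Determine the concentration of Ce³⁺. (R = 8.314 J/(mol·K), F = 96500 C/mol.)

From the Nernst equation, ln Q = nF(E° − E)/RT = 2×96500×(1.38 − 1.362)/(8.314×320) = 1.306, so Q = 3.69.
With Q = [Cu²⁺]·[Ce³⁺]^2/[Ce⁴⁺]^2 and the known concentrations, [Ce³⁺]^2 in the numerator gives [Ce³⁺] = 0.2 M.

0.2 M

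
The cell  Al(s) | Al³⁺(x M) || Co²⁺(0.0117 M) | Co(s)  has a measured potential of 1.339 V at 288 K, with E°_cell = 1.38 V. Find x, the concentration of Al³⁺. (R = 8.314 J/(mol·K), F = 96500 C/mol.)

0.18 M

From the Nernst equation, ln Q = nF(E° − E)/RT = 6×96500×(1.38 − 1.339)/(8.314×288) = 9.914, so Q = 2.02 × 10^4.
With Q = [Al³⁺]^2/[Co²⁺]^3 and the known concentrations, [Al³⁺]^2 in the numerator gives [Al³⁺] = 0.18 M.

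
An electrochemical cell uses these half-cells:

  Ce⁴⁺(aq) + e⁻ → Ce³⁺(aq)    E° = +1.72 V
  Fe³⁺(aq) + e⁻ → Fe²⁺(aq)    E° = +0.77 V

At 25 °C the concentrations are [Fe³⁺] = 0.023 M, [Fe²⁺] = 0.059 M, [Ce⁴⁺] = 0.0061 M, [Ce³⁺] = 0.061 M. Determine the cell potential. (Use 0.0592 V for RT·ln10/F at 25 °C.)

The Ce⁴⁺/Ce³⁺ couple has the higher reduction potential and acts as the cathode, so E°_cell = +1.72 − (+0.77) = 0.95 V.
Balancing electrons gives n = 1; the reaction quotient is Q = [Fe³⁺]·[Ce³⁺]/([Fe²⁺]·[Ce⁴⁺]) = 3.90.
At 25 °C, E = E° − (0.0592/n) log Q = 0.95 − (0.0592/1)(0.591) = 0.950 − 0.035 = 0.915 V.

0.915 V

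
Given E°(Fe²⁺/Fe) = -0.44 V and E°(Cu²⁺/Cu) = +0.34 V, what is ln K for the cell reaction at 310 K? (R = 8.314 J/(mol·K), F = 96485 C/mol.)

E°_cell = +0.34 − (-0.44) = 0.78 V, with n = 2 electrons transferred.
At equilibrium E = 0, so the Nernst equation gives ln K = nFE°/RT = (2)(96485)(0.78)/((8.314)(310)) = 58.40.

ln K = 58.4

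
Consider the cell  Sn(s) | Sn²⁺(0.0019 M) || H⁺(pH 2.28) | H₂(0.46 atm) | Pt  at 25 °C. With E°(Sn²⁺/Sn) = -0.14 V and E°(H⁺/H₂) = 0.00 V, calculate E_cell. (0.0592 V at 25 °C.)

The hydrogen couple is the cathode, so E°_cell = 0.14 V; n = 2.
[H⁺] = 10^(−2.28) = 0.0052 M, and Q = [Sn²⁺]·P(H₂) / [H⁺]^2 = 31.7.
E = E° − (0.0592/2) log Q = 0.14 − (0.0592/2)(1.502) = 0.096 V.

0.096 V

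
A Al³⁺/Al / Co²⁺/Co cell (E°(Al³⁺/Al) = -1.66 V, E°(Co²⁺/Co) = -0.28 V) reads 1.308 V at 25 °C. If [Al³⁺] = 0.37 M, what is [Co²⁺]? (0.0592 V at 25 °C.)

From the Nernst equation, log Q = n(E° − E)/0.0592 = 6(1.38 − 1.308)/0.0592 = 7.297, so Q = 1.98 × 10^7.
With Q = [Al³⁺]^2/[Co²⁺]^3 and the known concentrations, [Co²⁺]^3 in the denominator gives [Co²⁺] = 0.0019 M.

0.0019 M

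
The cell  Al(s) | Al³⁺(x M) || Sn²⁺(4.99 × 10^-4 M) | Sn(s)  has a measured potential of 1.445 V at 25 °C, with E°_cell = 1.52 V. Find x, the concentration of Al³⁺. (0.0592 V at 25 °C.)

From the Nernst equation, log Q = n(E° − E)/0.0592 = 6(1.52 − 1.445)/0.0592 = 7.601, so Q = 3.99 × 10^7.
With Q = [Al³⁺]^2/[Sn²⁺]^3 and the known concentrations, [Al³⁺]^2 in the numerator gives [Al³⁺] = 0.07 M.

0.07 M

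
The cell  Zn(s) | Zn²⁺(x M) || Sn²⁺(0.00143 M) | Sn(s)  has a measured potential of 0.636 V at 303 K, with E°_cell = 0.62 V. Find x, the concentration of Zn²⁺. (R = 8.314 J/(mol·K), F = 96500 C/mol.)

From the Nernst equation, ln Q = nF(E° − E)/RT = 2×96500×(0.62 − 0.636)/(8.314×303) = -1.226, so Q = 0.294.
With Q = [Zn²⁺]/[Sn²⁺] and the known concentrations, [Zn²⁺] in the numerator gives [Zn²⁺] = 4.2 × 10^-4 M.

4.2 × 10^-4 M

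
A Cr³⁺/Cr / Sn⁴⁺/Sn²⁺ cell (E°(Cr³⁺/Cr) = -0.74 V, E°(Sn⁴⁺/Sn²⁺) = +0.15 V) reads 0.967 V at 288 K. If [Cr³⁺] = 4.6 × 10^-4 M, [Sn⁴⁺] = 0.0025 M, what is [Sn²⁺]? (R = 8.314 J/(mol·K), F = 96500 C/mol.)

From the Nernst equation, ln Q = nF(E° − E)/RT = 6×96500×(0.89 − 0.967)/(8.314×288) = -18.619, so Q = 8.2 × 10^-9.
With Q = [Cr³⁺]^2·[Sn²⁺]^3/[Sn⁴⁺]^3 and the known concentrations, [Sn²⁺]^3 in the numerator gives [Sn²⁺] = 8.5 × 10^-4 M.

8.5 × 10^-4 M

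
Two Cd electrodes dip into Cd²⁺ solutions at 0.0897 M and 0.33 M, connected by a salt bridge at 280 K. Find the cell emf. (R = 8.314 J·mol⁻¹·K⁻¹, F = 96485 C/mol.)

0.016 V

Both half-cells are Cd²⁺/Cd, so E°_cell = 0. The concentrated side is the cathode; the cell reaction moves Cd²⁺ from high to low concentration with n = 2.
Q = [Cd²⁺]_dilute/[Cd²⁺]_conc = 0.0897/0.33 = 0.272.
E = 0 − (RT/nF) ln Q = −((8.314×280)/(2×96485))(-1.303) = 0.0157 V.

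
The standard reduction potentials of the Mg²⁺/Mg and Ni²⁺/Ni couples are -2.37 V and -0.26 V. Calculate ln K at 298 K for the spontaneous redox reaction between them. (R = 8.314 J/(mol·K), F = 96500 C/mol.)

E°_cell = -0.26 − (-2.37) = 2.11 V, with n = 2 electrons transferred.
At equilibrium E = 0, so the Nernst equation gives ln K = nFE°/RT = (2)(96500)(2.11)/((8.314)(298)) = 164.37.

ln K = 164.4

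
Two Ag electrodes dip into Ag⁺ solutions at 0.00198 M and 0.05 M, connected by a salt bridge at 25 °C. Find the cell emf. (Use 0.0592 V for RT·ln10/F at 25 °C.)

Both half-cells are Ag⁺/Ag, so E°_cell = 0. The concentrated side is the cathode; the cell reaction moves Ag⁺ from high to low concentration with n = 1.
Q = [Ag⁺]_dilute/[Ag⁺]_conc = 0.00198/0.05 = 0.0396.
E = 0 − (0.0592/1) log Q = −(0.0592/1)(-1.402) = 0.0830 V.

0.083 V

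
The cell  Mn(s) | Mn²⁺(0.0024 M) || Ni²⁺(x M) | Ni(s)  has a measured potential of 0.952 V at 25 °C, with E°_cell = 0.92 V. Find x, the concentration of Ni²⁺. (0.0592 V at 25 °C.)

From the Nernst equation, log Q = n(E° − E)/0.0592 = 2(0.92 − 0.952)/0.0592 = -1.081, so Q = 0.0830.
With Q = [Mn²⁺]/[Ni²⁺] and the known concentrations, [Ni²⁺] in the denominator gives [Ni²⁺] = 0.029 M.

0.029 M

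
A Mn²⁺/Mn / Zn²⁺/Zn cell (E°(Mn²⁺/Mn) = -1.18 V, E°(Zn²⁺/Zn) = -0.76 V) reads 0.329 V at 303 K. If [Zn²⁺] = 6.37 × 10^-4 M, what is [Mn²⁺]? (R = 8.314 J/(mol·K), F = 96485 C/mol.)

From the Nernst equation, ln Q = nF(E° − E)/RT = 2×96485×(0.42 − 0.329)/(8.314×303) = 6.971, so Q = 1070.
With Q = [Mn²⁺]/[Zn²⁺] and the known concentrations, [Mn²⁺] in the numerator gives [Mn²⁺] = 0.68 M.

0.68 M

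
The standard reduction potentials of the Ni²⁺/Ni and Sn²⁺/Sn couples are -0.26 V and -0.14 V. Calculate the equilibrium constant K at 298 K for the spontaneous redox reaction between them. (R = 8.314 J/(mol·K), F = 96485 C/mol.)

1.1 × 10^4

E°_cell = -0.14 − (-0.26) = 0.12 V, with n = 2 electrons transferred.
At equilibrium E = 0, so the Nernst equation gives ln K = nFE°/RT = (2)(96485)(0.12)/((8.314)(298)) = 9.35.
K = e^9.35 = 1.1 × 10^4.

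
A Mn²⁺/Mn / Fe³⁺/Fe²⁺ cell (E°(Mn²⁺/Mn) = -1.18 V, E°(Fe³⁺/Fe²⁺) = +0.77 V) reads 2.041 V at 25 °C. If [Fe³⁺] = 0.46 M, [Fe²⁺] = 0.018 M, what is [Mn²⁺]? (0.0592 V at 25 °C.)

From the Nernst equation, log Q = n(E° − E)/0.0592 = 2(1.95 − 2.041)/0.0592 = -3.074, so Q = 8.43 × 10^-4.
With Q = [Mn²⁺]·[Fe²⁺]^2/[Fe³⁺]^2 and the known concentrations, [Mn²⁺] in the numerator gives [Mn²⁺] = 0.55 M.

0.55 M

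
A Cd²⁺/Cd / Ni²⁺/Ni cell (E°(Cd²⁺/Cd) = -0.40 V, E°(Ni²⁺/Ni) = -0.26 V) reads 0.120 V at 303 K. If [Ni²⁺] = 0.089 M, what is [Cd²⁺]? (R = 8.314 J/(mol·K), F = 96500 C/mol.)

From the Nernst equation, ln Q = nF(E° − E)/RT = 2×96500×(0.14 − 0.120)/(8.314×303) = 1.532, so Q = 4.63.
With Q = [Cd²⁺]/[Ni²⁺] and the known concentrations, [Cd²⁺] in the numerator gives [Cd²⁺] = 0.41 M.

0.41 M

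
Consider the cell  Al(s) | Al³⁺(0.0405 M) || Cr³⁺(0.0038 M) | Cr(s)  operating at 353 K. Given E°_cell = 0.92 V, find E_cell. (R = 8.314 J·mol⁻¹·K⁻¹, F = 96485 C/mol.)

Balancing electrons gives n = 3; the reaction quotient is Q = [Al³⁺]/[Cr³⁺] = 10.7.
E = E° − (RT/nF) ln Q = 0.92 − (8.314×353)/(3×96485) × (2.366) = 0.920 − 0.024 = 0.896 V.

0.896 V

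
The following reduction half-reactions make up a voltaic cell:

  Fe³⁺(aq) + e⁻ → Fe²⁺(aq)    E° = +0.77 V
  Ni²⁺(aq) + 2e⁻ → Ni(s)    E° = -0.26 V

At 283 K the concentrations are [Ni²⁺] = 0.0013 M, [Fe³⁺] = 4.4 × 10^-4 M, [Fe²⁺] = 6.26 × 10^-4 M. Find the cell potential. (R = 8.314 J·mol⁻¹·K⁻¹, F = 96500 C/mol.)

The Fe³⁺/Fe²⁺ couple has the higher reduction potential and acts as the cathode, so E°_cell = +0.77 − (-0.26) = 1.03 V.
Balancing electrons gives n = 2; the reaction quotient is Q = [Ni²⁺]·[Fe²⁺]^2/[Fe³⁺]^2 = 0.00263.
E = E° − (RT/nF) ln Q = 1.03 − (8.314×283)/(2×96500) × (-5.940) = 1.030 + 0.072 = 1.102 V.

1.10 V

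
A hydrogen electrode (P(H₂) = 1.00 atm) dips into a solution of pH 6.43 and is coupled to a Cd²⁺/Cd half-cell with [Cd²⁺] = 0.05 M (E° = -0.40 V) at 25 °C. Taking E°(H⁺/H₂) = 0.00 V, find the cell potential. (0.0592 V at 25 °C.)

The hydrogen couple is the cathode, so E°_cell = 0.40 V; n = 2.
[H⁺] = 10^(−6.43) = 3.7 × 10^-7 M, and Q = [Cd²⁺]·P(H₂) / [H⁺]^2 = 3.62 × 10^11.
E = E° − (0.0592/2) log Q = 0.40 − (0.0592/2)(11.559) = 0.058 V.

0.058 V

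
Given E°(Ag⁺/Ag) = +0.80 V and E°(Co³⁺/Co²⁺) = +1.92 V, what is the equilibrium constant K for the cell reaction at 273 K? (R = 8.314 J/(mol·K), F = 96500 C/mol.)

E°_cell = +1.92 − (+0.80) = 1.12 V, with n = 1 electron transferred.
At equilibrium E = 0, so the Nernst equation gives ln K = nFE°/RT = (1)(96500)(1.12)/((8.314)(273)) = 47.62.
K = e^47.62 = 4.8 × 10^20.

4.8 × 10^20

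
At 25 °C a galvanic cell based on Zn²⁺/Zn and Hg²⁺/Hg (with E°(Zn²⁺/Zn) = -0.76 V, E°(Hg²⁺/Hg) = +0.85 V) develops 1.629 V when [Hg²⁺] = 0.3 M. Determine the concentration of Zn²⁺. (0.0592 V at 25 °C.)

From the Nernst equation, log Q = n(E° − E)/0.0592 = 2(1.61 − 1.629)/0.0592 = -0.642, so Q = 0.228.
With Q = [Zn²⁺]/[Hg²⁺] and the known concentrations, [Zn²⁺] in the numerator gives [Zn²⁺] = 0.068 M.

0.068 M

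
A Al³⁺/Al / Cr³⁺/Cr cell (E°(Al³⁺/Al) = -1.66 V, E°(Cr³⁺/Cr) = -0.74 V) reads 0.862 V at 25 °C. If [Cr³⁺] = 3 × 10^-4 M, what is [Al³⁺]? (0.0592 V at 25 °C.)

From the Nernst equation, log Q = n(E° − E)/0.0592 = 3(0.92 − 0.862)/0.0592 = 2.939, so Q = 869.
With Q = [Al³⁺]/[Cr³⁺] and the known concentrations, [Al³⁺] in the numerator gives [Al³⁺] = 0.26 M.

0.26 M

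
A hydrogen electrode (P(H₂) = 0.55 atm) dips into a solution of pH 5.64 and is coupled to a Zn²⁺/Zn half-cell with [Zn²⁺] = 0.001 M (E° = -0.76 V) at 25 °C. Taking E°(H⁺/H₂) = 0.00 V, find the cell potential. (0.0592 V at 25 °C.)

0.52 V

The hydrogen couple is the cathode, so E°_cell = 0.76 V; n = 2.
[H⁺] = 10^(−5.64) = 2.3 × 10^-6 M, and Q = [Zn²⁺]·P(H₂) / [H⁺]^2 = 1.05 × 10^8.
E = E° − (0.0592/2) log Q = 0.76 − (0.0592/2)(8.020) = 0.523 V.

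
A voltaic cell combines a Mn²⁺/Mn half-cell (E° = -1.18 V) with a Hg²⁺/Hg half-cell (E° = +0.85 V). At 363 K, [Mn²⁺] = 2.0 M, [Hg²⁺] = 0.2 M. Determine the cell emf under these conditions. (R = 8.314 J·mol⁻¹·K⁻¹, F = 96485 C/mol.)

1.99 V

The Hg²⁺/Hg couple has the higher reduction potential and acts as the cathode, so E°_cell = +0.85 − (-1.18) = 2.03 V.
Balancing electrons gives n = 2; the reaction quotient is Q = [Mn²⁺]/[Hg²⁺] = 10.0.
E = E° − (RT/nF) ln Q = 2.03 − (8.314×363)/(2×96485) × (2.303) = 2.030 − 0.036 = 1.994 V.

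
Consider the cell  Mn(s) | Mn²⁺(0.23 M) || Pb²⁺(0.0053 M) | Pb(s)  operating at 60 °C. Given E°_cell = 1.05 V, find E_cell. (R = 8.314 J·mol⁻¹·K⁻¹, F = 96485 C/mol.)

0.996 V

Balancing electrons gives n = 2; the reaction quotient is Q = [Mn²⁺]/[Pb²⁺] = 43.4.
E = E° − (RT/nF) ln Q = 1.05 − (8.314×333)/(2×96485) × (3.770) = 1.050 − 0.054 = 0.996 V.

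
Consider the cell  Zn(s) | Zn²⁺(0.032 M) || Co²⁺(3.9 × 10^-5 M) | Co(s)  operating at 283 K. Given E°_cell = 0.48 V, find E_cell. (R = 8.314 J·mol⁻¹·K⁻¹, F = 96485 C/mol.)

0.398 V

Balancing electrons gives n = 2; the reaction quotient is Q = [Zn²⁺]/[Co²⁺] = 821.
E = E° − (RT/nF) ln Q = 0.48 − (8.314×283)/(2×96485) × (6.710) = 0.480 − 0.082 = 0.398 V.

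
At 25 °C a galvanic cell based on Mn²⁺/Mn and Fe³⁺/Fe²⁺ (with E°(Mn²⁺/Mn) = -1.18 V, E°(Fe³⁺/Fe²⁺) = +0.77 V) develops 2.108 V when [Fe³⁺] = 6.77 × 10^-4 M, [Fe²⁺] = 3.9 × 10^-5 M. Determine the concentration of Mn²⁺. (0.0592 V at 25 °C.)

0.0014 M

From the Nernst equation, log Q = n(E° − E)/0.0592 = 2(1.95 − 2.108)/0.0592 = -5.338, so Q = 4.59 × 10^-6.
With Q = [Mn²⁺]·[Fe²⁺]^2/[Fe³⁺]^2 and the known concentrations, [Mn²⁺] in the numerator gives [Mn²⁺] = 0.0014 M.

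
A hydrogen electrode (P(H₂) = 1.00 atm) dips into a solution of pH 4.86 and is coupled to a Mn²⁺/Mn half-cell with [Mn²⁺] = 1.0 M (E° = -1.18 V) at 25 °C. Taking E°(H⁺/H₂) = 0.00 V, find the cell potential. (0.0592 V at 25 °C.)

0.89 V

The hydrogen couple is the cathode, so E°_cell = 1.18 V; n = 2.
[H⁺] = 10^(−4.86) = 1.4 × 10^-5 M, and Q = [Mn²⁺]·P(H₂) / [H⁺]^2 = 5.25 × 10^9.
E = E° − (0.0592/2) log Q = 1.18 − (0.0592/2)(9.720) = 0.892 V.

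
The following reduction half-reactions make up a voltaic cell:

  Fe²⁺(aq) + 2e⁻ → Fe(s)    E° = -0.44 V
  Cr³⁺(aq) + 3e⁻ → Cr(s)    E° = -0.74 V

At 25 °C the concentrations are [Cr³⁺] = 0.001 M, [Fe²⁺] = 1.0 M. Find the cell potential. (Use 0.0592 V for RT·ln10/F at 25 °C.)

The Fe²⁺/Fe couple has the higher reduction potential and acts as the cathode, so E°_cell = -0.44 − (-0.74) = 0.30 V.
Balancing electrons gives n = 6; the reaction quotient is Q = [Cr³⁺]^2/[Fe²⁺]^3 = 1 × 10^-6.
At 25 °C, E = E° − (0.0592/n) log Q = 0.30 − (0.0592/6)(-6.000) = 0.300 + 0.059 = 0.359 V.

0.359 V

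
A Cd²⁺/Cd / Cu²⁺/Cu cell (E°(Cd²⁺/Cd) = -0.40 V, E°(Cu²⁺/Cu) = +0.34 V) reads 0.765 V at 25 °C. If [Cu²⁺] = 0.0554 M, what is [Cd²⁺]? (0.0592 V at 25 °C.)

0.0079 M

From the Nernst equation, log Q = n(E° − E)/0.0592 = 2(0.74 − 0.765)/0.0592 = -0.845, so Q = 0.143.
With Q = [Cd²⁺]/[Cu²⁺] and the known concentrations, [Cd²⁺] in the numerator gives [Cd²⁺] = 0.0079 M.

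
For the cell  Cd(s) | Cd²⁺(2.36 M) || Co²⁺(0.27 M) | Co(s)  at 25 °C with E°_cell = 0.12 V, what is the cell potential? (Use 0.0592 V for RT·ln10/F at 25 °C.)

Balancing electrons gives n = 2; the reaction quotient is Q = [Cd²⁺]/[Co²⁺] = 8.74.
At 25 °C, E = E° − (0.0592/n) log Q = 0.12 − (0.0592/2)(0.942) = 0.120 − 0.028 = 0.092 V.

0.092 V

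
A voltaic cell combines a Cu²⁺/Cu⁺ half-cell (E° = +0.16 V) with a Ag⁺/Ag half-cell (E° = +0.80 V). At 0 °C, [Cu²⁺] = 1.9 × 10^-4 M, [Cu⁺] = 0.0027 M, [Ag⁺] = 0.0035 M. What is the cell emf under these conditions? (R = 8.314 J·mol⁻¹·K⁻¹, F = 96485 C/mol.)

The Ag⁺/Ag couple has the higher reduction potential and acts as the cathode, so E°_cell = +0.80 − (+0.16) = 0.64 V.
Balancing electrons gives n = 1; the reaction quotient is Q = [Cu²⁺]/([Cu⁺]·[Ag⁺]) = 20.1.
E = E° − (RT/nF) ln Q = 0.64 − (8.314×273)/(1×96485) × (3.001) = 0.640 − 0.071 = 0.569 V.

0.569 V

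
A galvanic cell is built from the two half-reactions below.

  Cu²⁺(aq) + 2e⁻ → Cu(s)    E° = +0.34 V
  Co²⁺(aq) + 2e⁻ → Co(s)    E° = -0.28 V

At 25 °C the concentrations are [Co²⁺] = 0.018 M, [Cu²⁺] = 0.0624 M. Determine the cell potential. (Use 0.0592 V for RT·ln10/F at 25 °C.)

The Cu²⁺/Cu couple has the higher reduction potential and acts as the cathode, so E°_cell = +0.34 − (-0.28) = 0.62 V.
Balancing electrons gives n = 2; the reaction quotient is Q = [Co²⁺]/[Cu²⁺] = 0.288.
At 25 °C, E = E° − (0.0592/n) log Q = 0.62 − (0.0592/2)(-0.540) = 0.620 + 0.016 = 0.636 V.

0.636 V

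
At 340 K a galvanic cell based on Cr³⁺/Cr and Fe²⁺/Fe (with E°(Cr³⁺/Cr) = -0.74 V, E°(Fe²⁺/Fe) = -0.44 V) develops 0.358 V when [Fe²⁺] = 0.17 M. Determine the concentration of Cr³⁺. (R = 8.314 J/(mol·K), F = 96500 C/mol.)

From the Nernst equation, ln Q = nF(E° − E)/RT = 6×96500×(0.30 − 0.358)/(8.314×340) = -11.880, so Q = 6.93 × 10^-6.
With Q = [Cr³⁺]^2/[Fe²⁺]^3 and the known concentrations, [Cr³⁺]^2 in the numerator gives [Cr³⁺] = 1.8 × 10^-4 M.

1.8 × 10^-4 M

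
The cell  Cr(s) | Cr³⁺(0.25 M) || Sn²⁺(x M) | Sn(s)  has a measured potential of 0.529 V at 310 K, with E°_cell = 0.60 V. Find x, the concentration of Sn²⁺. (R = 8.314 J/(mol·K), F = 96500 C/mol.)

0.0019 M

From the Nernst equation, ln Q = nF(E° − E)/RT = 6×96500×(0.60 − 0.529)/(8.314×310) = 15.950, so Q = 8.45 × 10^6.
With Q = [Cr³⁺]^2/[Sn²⁺]^3 and the known concentrations, [Sn²⁺]^3 in the denominator gives [Sn²⁺] = 0.0019 M.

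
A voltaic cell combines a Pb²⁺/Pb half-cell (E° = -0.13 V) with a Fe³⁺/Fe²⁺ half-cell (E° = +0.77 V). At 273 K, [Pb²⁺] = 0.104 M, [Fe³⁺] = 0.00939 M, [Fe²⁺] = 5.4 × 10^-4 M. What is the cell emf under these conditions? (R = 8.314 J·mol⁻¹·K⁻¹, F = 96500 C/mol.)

0.994 V

The Fe³⁺/Fe²⁺ couple has the higher reduction potential and acts as the cathode, so E°_cell = +0.77 − (-0.13) = 0.90 V.
Balancing electrons gives n = 2; the reaction quotient is Q = [Pb²⁺]·[Fe²⁺]^2/[Fe³⁺]^2 = 3.44 × 10^-4.
E = E° − (RT/nF) ln Q = 0.90 − (8.314×273)/(2×96500) × (-7.975) = 0.900 + 0.094 = 0.994 V.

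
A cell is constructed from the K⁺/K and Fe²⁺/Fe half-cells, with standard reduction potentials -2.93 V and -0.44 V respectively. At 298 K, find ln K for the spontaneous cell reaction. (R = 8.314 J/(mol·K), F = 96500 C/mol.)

E°_cell = -0.44 − (-2.93) = 2.49 V, with n = 2 electrons transferred.
At equilibrium E = 0, so the Nernst equation gives ln K = nFE°/RT = (2)(96500)(2.49)/((8.314)(298)) = 193.97.

ln K = 194.0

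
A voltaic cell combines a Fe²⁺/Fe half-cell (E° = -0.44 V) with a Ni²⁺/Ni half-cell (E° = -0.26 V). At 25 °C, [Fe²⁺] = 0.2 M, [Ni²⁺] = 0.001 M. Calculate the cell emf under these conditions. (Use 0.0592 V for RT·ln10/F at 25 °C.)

The Ni²⁺/Ni couple has the higher reduction potential and acts as the cathode, so E°_cell = -0.26 − (-0.44) = 0.18 V.
Balancing electrons gives n = 2; the reaction quotient is Q = [Fe²⁺]/[Ni²⁺] = 200.
At 25 °C, E = E° − (0.0592/n) log Q = 0.18 − (0.0592/2)(2.301) = 0.180 − 0.068 = 0.112 V.

0.112 V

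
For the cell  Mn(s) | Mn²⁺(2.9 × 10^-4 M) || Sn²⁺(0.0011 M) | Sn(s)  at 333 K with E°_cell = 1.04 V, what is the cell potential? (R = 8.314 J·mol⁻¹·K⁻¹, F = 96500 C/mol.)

1.06 V

Balancing electrons gives n = 2; the reaction quotient is Q = [Mn²⁺]/[Sn²⁺] = 0.264.
E = E° − (RT/nF) ln Q = 1.04 − (8.314×333)/(2×96500) × (-1.333) = 1.040 + 0.019 = 1.059 V.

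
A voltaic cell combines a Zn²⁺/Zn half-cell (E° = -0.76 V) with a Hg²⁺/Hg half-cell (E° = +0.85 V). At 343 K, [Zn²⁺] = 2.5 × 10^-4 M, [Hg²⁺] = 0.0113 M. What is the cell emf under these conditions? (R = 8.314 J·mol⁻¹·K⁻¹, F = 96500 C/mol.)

The Hg²⁺/Hg couple has the higher reduction potential and acts as the cathode, so E°_cell = +0.85 − (-0.76) = 1.61 V.
Balancing electrons gives n = 2; the reaction quotient is Q = [Zn²⁺]/[Hg²⁺] = 0.0221.
E = E° − (RT/nF) ln Q = 1.61 − (8.314×343)/(2×96500) × (-3.811) = 1.610 + 0.056 = 1.666 V.

1.67 V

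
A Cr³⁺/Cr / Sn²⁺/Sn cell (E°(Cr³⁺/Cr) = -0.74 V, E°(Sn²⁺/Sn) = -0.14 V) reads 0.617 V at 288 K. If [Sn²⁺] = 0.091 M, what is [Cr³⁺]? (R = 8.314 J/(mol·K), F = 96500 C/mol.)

0.0035 M

From the Nernst equation, ln Q = nF(E° − E)/RT = 6×96500×(0.60 − 0.617)/(8.314×288) = -4.111, so Q = 0.0164.
With Q = [Cr³⁺]^2/[Sn²⁺]^3 and the known concentrations, [Cr³⁺]^2 in the numerator gives [Cr³⁺] = 0.0035 M.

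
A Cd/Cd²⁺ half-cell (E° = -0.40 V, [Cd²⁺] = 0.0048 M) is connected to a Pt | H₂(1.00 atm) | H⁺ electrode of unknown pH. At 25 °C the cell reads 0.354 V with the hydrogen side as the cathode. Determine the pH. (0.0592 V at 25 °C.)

E°_cell = 0.40 V and n = 2.
log Q = n(E° − E)/0.0592 = 2×(0.40 − 0.354)/0.0592 = 1.554.
With Q = [Cd²⁺]·P(H₂) / [H⁺]^2, solving for [H⁺] gives log[H⁺] = -1.936, so pH = 1.94.

pH = 1.94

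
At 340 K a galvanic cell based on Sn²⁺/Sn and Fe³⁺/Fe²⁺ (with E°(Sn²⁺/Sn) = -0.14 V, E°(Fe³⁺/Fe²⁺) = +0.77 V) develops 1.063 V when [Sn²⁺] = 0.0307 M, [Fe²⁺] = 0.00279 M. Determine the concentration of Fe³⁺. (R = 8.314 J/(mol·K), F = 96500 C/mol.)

From the Nernst equation, ln Q = nF(E° − E)/RT = 2×96500×(0.91 − 1.063)/(8.314×340) = -10.446, so Q = 2.91 × 10^-5.
With Q = [Sn²⁺]·[Fe²⁺]^2/[Fe³⁺]^2 and the known concentrations, [Fe³⁺]^2 in the denominator gives [Fe³⁺] = 0.091 M.

0.091 M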